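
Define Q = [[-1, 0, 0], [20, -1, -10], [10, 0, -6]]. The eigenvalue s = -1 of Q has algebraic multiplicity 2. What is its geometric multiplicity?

2

Q + 1I = [[0, 0, 0], [20, 0, -10], [10, 0, -5]].
This matrix has rank 1, so its null space has dimension 3 − 1 = 2.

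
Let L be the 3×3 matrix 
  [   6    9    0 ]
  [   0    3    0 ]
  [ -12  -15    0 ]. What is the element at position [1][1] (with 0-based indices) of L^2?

9

Characteristic polynomial: λ^3 - 9λ^2 + 18λ = λ(λ - 6)(λ - 3), so the eigenvalues are 0, 3, 6.
λ=6: eigenvector (1, 0, -2).
λ=3: eigenvector (-3, 1, 7).
λ=0: eigenvector (0, 0, 1).
P = [[1, -3, 0], [0, 1, 0], [-2, 7, 1]], D = diag(6, 3, 0), P⁻¹ = [[1, 3, 0], [0, 1, 0], [2, -1, 1]].
L² = P·diag(36, 9, 0)·P⁻¹ = [[36, 81, 0], [0, 9, 0], [-72, -153, 0]].
The requested entry is 9.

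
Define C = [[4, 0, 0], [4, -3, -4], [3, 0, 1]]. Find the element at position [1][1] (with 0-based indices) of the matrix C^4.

81

Characteristic polynomial: λ^3 - 2λ^2 - 11λ + 12 = (λ - 4)(λ - 1)(λ + 3), so the eigenvalues are -3, 1, 4.
λ=1: eigenvector (0, -1, 1).
λ=-3: eigenvector (0, 1, 0).
λ=4: eigenvector (1, 0, 1).
P = [[0, 0, 1], [-1, 1, 0], [1, 0, 1]], D = diag(1, -3, 4), P⁻¹ = [[-1, 0, 1], [-1, 1, 1], [1, 0, 0]].
C⁴ = P·diag(1, 81, 256)·P⁻¹ = [[256, 0, 0], [-80, 81, 80], [255, 0, 1]].
The requested entry is 81.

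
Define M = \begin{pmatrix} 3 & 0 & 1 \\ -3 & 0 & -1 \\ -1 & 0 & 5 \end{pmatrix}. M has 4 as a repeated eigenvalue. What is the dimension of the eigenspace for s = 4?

1

M − 4I = [[-1, 0, 1], [-3, -4, -1], [-1, 0, 1]].
This matrix has rank 2, so its null space has dimension 3 − 2 = 1.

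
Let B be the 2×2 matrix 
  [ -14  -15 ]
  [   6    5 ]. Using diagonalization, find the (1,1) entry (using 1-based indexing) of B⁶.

119386

Characteristic polynomial: λ^2 + 9λ + 20 = (λ + 4)(λ + 5), so the eigenvalues are -5, -4.
λ=-5: eigenvector (-5, 3).
λ=-4: eigenvector (3, -2).
P = [[-5, 3], [3, -2]], D = diag(-5, -4), P⁻¹ = [[-2, -3], [-3, -5]].
B⁶ = P·diag(15625, 4096)·P⁻¹ = [[119386, 172935], [-69174, -99665]].
The requested entry is 119386.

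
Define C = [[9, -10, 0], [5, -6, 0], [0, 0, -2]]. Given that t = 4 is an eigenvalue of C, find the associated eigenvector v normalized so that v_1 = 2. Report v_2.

1

C − 4I = [[5, -10, 0], [5, -10, 0], [0, 0, -6]].
Solving (C − 4I)v = 0 gives the eigenspace spanned by (2, 1, 0).
With v_1 = 2, v = (2, 1, 0), so v_2 = 1.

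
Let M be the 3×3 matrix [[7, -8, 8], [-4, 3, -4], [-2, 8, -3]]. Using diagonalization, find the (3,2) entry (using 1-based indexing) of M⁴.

160

Characteristic polynomial: s^3 - 7s^2 + 7s + 15 = (s - 5)(s - 3)(s + 1), so the eigenvalues are -1, 3, 5.
s=-1: eigenvector (1, 0, -1).
s=3: eigenvector (-2, 1, 2).
s=5: eigenvector (4, -2, -3).
P = [[1, -2, 4], [0, 1, -2], [-1, 2, -3]], D = diag(-1, 3, 5), P⁻¹ = [[1, 2, 0], [2, 1, 2], [1, 0, 1]].
M⁴ = P·diag(1, 81, 625)·P⁻¹ = [[2177, -160, 2176], [-1088, 81, -1088], [-1552, 160, -1551]].
The requested entry is 160.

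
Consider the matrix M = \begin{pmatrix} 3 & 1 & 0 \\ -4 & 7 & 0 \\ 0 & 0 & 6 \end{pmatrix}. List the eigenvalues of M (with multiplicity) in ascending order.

Characteristic polynomial: p(λ) = λ^3 - 16λ^2 + 85λ - 150 = (λ - 6)(λ - 5)^2.
Roots (with multiplicity): 5, 5, 6.

5, 5, 6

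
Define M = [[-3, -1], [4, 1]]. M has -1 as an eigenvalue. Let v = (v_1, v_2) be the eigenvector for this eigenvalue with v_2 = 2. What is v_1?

-1

M + 1I = [[-2, -1], [4, 2]].
Solving (M + 1I)v = 0 gives the eigenspace spanned by (-1, 2).
With v_2 = 2, v = (-1, 2), so v_1 = -1.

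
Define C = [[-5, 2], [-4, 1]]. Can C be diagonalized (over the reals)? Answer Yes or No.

Yes

Characteristic polynomial: p(λ) = λ^2 + 4λ + 3 = (λ + 1)(λ + 3).
All 2 eigenvalues are distinct, so C is diagonalizable.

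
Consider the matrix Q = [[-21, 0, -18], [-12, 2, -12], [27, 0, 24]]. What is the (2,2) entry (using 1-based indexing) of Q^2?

Characteristic polynomial: λ^3 - 5λ^2 - 12λ + 36 = (λ - 6)(λ - 2)(λ + 3), so the eigenvalues are -3, 2, 6.
λ=-3: eigenvector (1, 0, -1).
λ=6: eigenvector (-2, -3, 3).
λ=2: eigenvector (0, 1, 0).
P = [[1, -2, 0], [0, -3, 1], [-1, 3, 0]], D = diag(-3, 6, 2), P⁻¹ = [[3, 0, 2], [1, 0, 1], [3, 1, 3]].
Q² = P·diag(9, 36, 4)·P⁻¹ = [[-45, 0, -54], [-96, 4, -96], [81, 0, 90]].
The requested entry is 4.

4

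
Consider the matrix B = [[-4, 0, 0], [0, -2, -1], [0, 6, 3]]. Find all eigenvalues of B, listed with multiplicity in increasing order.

Characteristic polynomial: p(μ) = μ^3 + 3μ^2 - 4μ = μ(μ - 1)(μ + 4).
Roots (with multiplicity): -4, 0, 1.

-4, 0, 1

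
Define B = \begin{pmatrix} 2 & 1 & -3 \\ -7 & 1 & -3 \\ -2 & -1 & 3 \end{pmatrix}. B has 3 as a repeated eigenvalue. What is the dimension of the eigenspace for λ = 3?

1

B − 3I = [[-1, 1, -3], [-7, -2, -3], [-2, -1, 0]].
This matrix has rank 2, so its null space has dimension 3 − 2 = 1.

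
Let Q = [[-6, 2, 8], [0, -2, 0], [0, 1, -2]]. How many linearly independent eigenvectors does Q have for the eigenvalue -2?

Q + 2I = [[-4, 2, 8], [0, 0, 0], [0, 1, 0]].
This matrix has rank 2, so its null space has dimension 3 − 2 = 1.

1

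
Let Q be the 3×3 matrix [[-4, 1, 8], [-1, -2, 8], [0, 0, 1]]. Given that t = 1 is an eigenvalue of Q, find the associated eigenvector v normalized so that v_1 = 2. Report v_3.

1

Q − 1I = [[-5, 1, 8], [-1, -3, 8], [0, 0, 0]].
Solving (Q − 1I)v = 0 gives the eigenspace spanned by (2, 2, 1).
With v_1 = 2, v = (2, 2, 1), so v_3 = 1.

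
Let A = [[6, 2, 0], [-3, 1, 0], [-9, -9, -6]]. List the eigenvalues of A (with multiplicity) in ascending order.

Characteristic polynomial: p(μ) = μ^3 - μ^2 - 30μ + 72 = (μ - 4)(μ - 3)(μ + 6).
Roots (with multiplicity): -6, 3, 4.

-6, 3, 4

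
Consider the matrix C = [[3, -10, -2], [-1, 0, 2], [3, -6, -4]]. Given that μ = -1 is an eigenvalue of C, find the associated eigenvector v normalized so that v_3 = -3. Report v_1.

C + 1I = [[4, -10, -2], [-1, 1, 2], [3, -6, -3]].
Solving (C + 1I)v = 0 gives the eigenspace spanned by (-9, -3, -3).
With v_3 = -3, v = (-9, -3, -3), so v_1 = -9.

-9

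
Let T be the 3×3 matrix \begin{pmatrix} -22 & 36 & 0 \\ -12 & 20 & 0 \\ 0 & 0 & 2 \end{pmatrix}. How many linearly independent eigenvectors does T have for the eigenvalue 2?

2

T − 2I = [[-24, 36, 0], [-12, 18, 0], [0, 0, 0]].
This matrix has rank 1, so its null space has dimension 3 − 1 = 2.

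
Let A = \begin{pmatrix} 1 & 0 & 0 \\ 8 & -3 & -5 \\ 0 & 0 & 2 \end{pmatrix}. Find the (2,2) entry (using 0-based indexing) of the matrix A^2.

Characteristic polynomial: s^3 - 7s + 6 = (s - 2)(s - 1)(s + 3), so the eigenvalues are -3, 1, 2.
s=1: eigenvector (1, 2, 0).
s=2: eigenvector (0, 1, -1).
s=-3: eigenvector (0, 1, 0).
P = [[1, 0, 0], [2, 1, 1], [0, -1, 0]], D = diag(1, 2, -3), P⁻¹ = [[1, 0, 0], [0, 0, -1], [-2, 1, 1]].
A² = P·diag(1, 4, 9)·P⁻¹ = [[1, 0, 0], [-16, 9, 5], [0, 0, 4]].
The requested entry is 4.

4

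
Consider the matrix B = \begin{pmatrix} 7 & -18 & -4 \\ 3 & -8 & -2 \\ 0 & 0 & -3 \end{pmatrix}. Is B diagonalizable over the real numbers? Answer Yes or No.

Yes

Characteristic polynomial: p(s) = s^3 + 4s^2 + s - 6 = (s - 1)(s + 2)(s + 3).
All 3 eigenvalues are distinct, so B is diagonalizable.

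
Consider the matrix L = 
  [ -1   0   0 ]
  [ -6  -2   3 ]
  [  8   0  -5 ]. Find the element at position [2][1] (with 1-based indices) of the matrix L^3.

Characteristic polynomial: μ^3 + 8μ^2 + 17μ + 10 = (μ + 1)(μ + 2)(μ + 5), so the eigenvalues are -5, -2, -1.
μ=-1: eigenvector (1, 0, 2).
μ=-2: eigenvector (0, 1, 0).
μ=-5: eigenvector (0, -1, 1).
P = [[1, 0, 0], [0, 1, -1], [2, 0, 1]], D = diag(-1, -2, -5), P⁻¹ = [[1, 0, 0], [-2, 1, 1], [-2, 0, 1]].
L³ = P·diag(-1, -8, -125)·P⁻¹ = [[-1, 0, 0], [-234, -8, 117], [248, 0, -125]].
The requested entry is -234.

-234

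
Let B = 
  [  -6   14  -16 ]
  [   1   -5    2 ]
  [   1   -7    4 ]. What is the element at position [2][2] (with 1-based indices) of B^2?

Characteristic polynomial: μ^3 + 7μ^2 + 2μ - 40 = (μ - 2)(μ + 4)(μ + 5), so the eigenvalues are -5, -4, 2.
μ=-5: eigenvector (2, -1, -1).
μ=-4: eigenvector (-1, 1, 1).
μ=2: eigenvector (-2, 0, 1).
P = [[2, -1, -2], [-1, 1, 0], [-1, 1, 1]], D = diag(-5, -4, 2), P⁻¹ = [[1, -1, 2], [1, 0, 2], [0, -1, 1]].
B² = P·diag(25, 16, 4)·P⁻¹ = [[34, -42, 60], [-9, 25, -18], [-9, 21, -14]].
The requested entry is 25.

25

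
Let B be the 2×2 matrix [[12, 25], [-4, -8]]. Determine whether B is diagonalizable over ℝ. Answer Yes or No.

Characteristic polynomial: p(s) = s^2 - 4s + 4 = (s - 2)^2.
s = 2 has algebraic multiplicity 2; rank(B − 2I) = 1, so geometric multiplicity = 1.
Geometric multiplicity < algebraic multiplicity, so B is not diagonalizable.

No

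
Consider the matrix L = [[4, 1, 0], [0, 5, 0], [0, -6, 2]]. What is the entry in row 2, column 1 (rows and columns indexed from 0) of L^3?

-234

Characteristic polynomial: r^3 - 11r^2 + 38r - 40 = (r - 5)(r - 4)(r - 2), so the eigenvalues are 2, 4, 5.
r=2: eigenvector (0, 0, 1).
r=5: eigenvector (1, 1, -2).
r=4: eigenvector (1, 0, 0).
P = [[0, 1, 1], [0, 1, 0], [1, -2, 0]], D = diag(2, 5, 4), P⁻¹ = [[0, 2, 1], [0, 1, 0], [1, -1, 0]].
L³ = P·diag(8, 125, 64)·P⁻¹ = [[64, 61, 0], [0, 125, 0], [0, -234, 8]].
The requested entry is -234.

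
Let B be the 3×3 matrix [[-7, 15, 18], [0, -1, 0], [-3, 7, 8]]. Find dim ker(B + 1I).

1

B + 1I = [[-6, 15, 18], [0, 0, 0], [-3, 7, 9]].
This matrix has rank 2, so its null space has dimension 3 − 2 = 1.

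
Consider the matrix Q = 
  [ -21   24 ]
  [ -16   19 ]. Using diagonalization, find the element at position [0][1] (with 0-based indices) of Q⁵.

10104

Characteristic polynomial: s^2 + 2s - 15 = (s - 3)(s + 5), so the eigenvalues are -5, 3.
s=-5: eigenvector (-3, -2).
s=3: eigenvector (1, 1).
P = [[-3, 1], [-2, 1]], D = diag(-5, 3), P⁻¹ = [[-1, 1], [-2, 3]].
Q⁵ = P·diag(-3125, 243)·P⁻¹ = [[-9861, 10104], [-6736, 6979]].
The requested entry is 10104.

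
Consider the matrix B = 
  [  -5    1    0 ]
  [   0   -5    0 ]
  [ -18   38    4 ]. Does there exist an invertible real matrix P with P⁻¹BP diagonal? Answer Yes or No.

No

Characteristic polynomial: p(λ) = λ^3 + 6λ^2 - 15λ - 100 = (λ - 4)(λ + 5)^2.
λ = -5 has algebraic multiplicity 2; rank(B + 5I) = 2, so geometric multiplicity = 1.
Geometric multiplicity < algebraic multiplicity, so B is not diagonalizable.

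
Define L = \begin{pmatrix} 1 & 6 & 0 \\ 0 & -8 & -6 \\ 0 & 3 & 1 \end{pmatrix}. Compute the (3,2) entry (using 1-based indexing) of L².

-21

Characteristic polynomial: s^3 + 6s^2 + 3s - 10 = (s - 1)(s + 2)(s + 5), so the eigenvalues are -5, -2, 1.
s=1: eigenvector (1, 0, 0).
s=-5: eigenvector (-2, 2, -1).
s=-2: eigenvector (2, -1, 1).
P = [[1, -2, 2], [0, 2, -1], [0, -1, 1]], D = diag(1, -5, -2), P⁻¹ = [[1, 0, -2], [0, 1, 1], [0, 1, 2]].
L² = P·diag(1, 25, 4)·P⁻¹ = [[1, -42, -36], [0, 46, 42], [0, -21, -17]].
The requested entry is -21.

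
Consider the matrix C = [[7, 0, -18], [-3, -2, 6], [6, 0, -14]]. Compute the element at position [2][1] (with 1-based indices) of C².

21

Characteristic polynomial: λ^3 + 9λ^2 + 24λ + 20 = (λ + 2)^2(λ + 5), so the eigenvalues are -5, -2, -2.
λ=-5: eigenvector (-3, 1, -2).
λ=-2: eigenvector (2, -1, 1).
λ=-2: eigenvector (4, -1, 2).
P = [[-3, 2, 4], [1, -1, -1], [-2, 1, 2]], D = diag(-5, -2, -2), P⁻¹ = [[1, 0, -2], [0, -2, -1], [1, 1, -1]].
C² = P·diag(25, 4, 4)·P⁻¹ = [[-59, 0, 126], [21, 4, -42], [-42, 0, 88]].
The requested entry is 21.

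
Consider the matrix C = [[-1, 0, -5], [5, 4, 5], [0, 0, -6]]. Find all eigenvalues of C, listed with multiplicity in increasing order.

Characteristic polynomial: p(λ) = λ^3 + 3λ^2 - 22λ - 24 = (λ - 4)(λ + 1)(λ + 6).
Roots (with multiplicity): -6, -1, 4.

-6, -1, 4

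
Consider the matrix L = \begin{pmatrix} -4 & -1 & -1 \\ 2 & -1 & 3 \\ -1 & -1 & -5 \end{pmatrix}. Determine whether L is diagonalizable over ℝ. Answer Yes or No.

Characteristic polynomial: p(λ) = λ^3 + 10λ^2 + 33λ + 36 = (λ + 3)^2(λ + 4).
λ = -3 has algebraic multiplicity 2; rank(L + 3I) = 2, so geometric multiplicity = 1.
Geometric multiplicity < algebraic multiplicity, so L is not diagonalizable.

No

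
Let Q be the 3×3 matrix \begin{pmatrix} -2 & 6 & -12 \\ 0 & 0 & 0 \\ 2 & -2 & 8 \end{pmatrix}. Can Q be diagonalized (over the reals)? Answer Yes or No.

Characteristic polynomial: p(μ) = μ^3 - 6μ^2 + 8μ = μ(μ - 4)(μ - 2).
All 3 eigenvalues are distinct, so Q is diagonalizable.

Yes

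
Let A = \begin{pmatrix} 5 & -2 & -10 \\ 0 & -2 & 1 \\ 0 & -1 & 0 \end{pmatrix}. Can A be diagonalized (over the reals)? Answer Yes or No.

Characteristic polynomial: p(s) = s^3 - 3s^2 - 9s - 5 = (s - 5)(s + 1)^2.
s = -1 has algebraic multiplicity 2; rank(A + 1I) = 2, so geometric multiplicity = 1.
Geometric multiplicity < algebraic multiplicity, so A is not diagonalizable.

No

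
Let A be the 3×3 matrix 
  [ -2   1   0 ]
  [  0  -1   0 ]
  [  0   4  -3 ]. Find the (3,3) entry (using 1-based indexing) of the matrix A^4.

Characteristic polynomial: s^3 + 6s^2 + 11s + 6 = (s + 1)(s + 2)(s + 3), so the eigenvalues are -3, -2, -1.
s=-2: eigenvector (1, 0, 0).
s=-1: eigenvector (1, 1, 2).
s=-3: eigenvector (0, 0, 1).
P = [[1, 1, 0], [0, 1, 0], [0, 2, 1]], D = diag(-2, -1, -3), P⁻¹ = [[1, -1, 0], [0, 1, 0], [0, -2, 1]].
A⁴ = P·diag(16, 1, 81)·P⁻¹ = [[16, -15, 0], [0, 1, 0], [0, -160, 81]].
The requested entry is 81.

81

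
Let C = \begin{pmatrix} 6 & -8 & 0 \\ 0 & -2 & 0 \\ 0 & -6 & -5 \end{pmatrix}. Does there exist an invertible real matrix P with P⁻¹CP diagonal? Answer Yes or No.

Yes

Characteristic polynomial: p(μ) = μ^3 + μ^2 - 32μ - 60 = (μ - 6)(μ + 2)(μ + 5).
All 3 eigenvalues are distinct, so C is diagonalizable.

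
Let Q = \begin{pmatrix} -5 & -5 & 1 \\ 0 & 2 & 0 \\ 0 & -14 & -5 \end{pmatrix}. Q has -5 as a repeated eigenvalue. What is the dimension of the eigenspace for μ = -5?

Q + 5I = [[0, -5, 1], [0, 7, 0], [0, -14, 0]].
This matrix has rank 2, so its null space has dimension 3 − 2 = 1.

1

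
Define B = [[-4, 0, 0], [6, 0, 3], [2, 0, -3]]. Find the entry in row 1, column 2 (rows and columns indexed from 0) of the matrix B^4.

-81

Characteristic polynomial: μ^3 + 7μ^2 + 12μ = μ(μ + 3)(μ + 4), so the eigenvalues are -4, -3, 0.
μ=-3: eigenvector (0, -1, 1).
μ=0: eigenvector (0, 1, 0).
μ=-4: eigenvector (1, 0, -2).
P = [[0, 0, 1], [-1, 1, 0], [1, 0, -2]], D = diag(-3, 0, -4), P⁻¹ = [[2, 0, 1], [2, 1, 1], [1, 0, 0]].
B⁴ = P·diag(81, 0, 256)·P⁻¹ = [[256, 0, 0], [-162, 0, -81], [-350, 0, 81]].
The requested entry is -81.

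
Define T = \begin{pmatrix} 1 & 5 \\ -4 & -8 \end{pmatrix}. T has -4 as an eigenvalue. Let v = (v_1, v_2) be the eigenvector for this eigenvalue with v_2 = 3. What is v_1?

-3

T + 4I = [[5, 5], [-4, -4]].
Solving (T + 4I)v = 0 gives the eigenspace spanned by (-3, 3).
With v_2 = 3, v = (-3, 3), so v_1 = -3.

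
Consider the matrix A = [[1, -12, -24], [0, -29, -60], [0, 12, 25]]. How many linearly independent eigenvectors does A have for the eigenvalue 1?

A − 1I = [[0, -12, -24], [0, -30, -60], [0, 12, 24]].
This matrix has rank 1, so its null space has dimension 3 − 1 = 2.

2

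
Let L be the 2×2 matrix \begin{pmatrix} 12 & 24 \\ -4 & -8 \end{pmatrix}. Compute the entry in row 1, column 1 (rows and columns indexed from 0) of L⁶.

-8192

Characteristic polynomial: s^2 - 4s = s(s - 4), so the eigenvalues are 0, 4.
s=4: eigenvector (3, -1).
s=0: eigenvector (-2, 1).
P = [[3, -2], [-1, 1]], D = diag(4, 0), P⁻¹ = [[1, 2], [1, 3]].
L⁶ = P·diag(4096, 0)·P⁻¹ = [[12288, 24576], [-4096, -8192]].
The requested entry is -8192.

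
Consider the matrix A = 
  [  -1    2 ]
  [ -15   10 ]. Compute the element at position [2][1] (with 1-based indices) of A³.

Characteristic polynomial: r^2 - 9r + 20 = (r - 5)(r - 4), so the eigenvalues are 4, 5.
r=4: eigenvector (-2, -5).
r=5: eigenvector (1, 3).
P = [[-2, 1], [-5, 3]], D = diag(4, 5), P⁻¹ = [[-3, 1], [-5, 2]].
A³ = P·diag(64, 125)·P⁻¹ = [[-241, 122], [-915, 430]].
The requested entry is -915.

-915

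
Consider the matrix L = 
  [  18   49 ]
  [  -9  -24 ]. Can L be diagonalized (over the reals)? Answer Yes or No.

Characteristic polynomial: p(t) = t^2 + 6t + 9 = (t + 3)^2.
t = -3 has algebraic multiplicity 2; rank(L + 3I) = 1, so geometric multiplicity = 1.
Geometric multiplicity < algebraic multiplicity, so L is not diagonalizable.

No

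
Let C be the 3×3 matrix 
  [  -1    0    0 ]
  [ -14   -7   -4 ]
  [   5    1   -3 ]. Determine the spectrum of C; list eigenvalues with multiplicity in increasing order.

-5, -5, -1

Characteristic polynomial: p(t) = t^3 + 11t^2 + 35t + 25 = (t + 1)(t + 5)^2.
Roots (with multiplicity): -5, -5, -1.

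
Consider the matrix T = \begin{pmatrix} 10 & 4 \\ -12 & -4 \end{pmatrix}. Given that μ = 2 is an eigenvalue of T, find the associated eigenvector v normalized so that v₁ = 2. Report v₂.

-4

T − 2I = [[8, 4], [-12, -6]].
Solving (T − 2I)v = 0 gives the eigenspace spanned by (2, -4).
With v₁ = 2, v = (2, -4), so v₂ = -4.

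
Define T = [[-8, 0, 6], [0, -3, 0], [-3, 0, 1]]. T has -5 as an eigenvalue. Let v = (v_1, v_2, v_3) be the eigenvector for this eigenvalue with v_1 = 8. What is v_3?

T + 5I = [[-3, 0, 6], [0, 2, 0], [-3, 0, 6]].
Solving (T + 5I)v = 0 gives the eigenspace spanned by (8, 0, 4).
With v_1 = 8, v = (8, 0, 4), so v_3 = 4.

4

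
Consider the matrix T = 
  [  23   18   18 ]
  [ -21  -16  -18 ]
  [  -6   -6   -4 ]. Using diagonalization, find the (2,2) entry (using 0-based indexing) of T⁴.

256

Characteristic polynomial: s^3 - 3s^2 - 18s + 40 = (s - 5)(s - 2)(s + 4), so the eigenvalues are -4, 2, 5.
s=5: eigenvector (1, -1, 0).
s=2: eigenvector (0, 1, -1).
s=-4: eigenvector (-2, 2, 1).
P = [[1, 0, -2], [-1, 1, 2], [0, -1, 1]], D = diag(5, 2, -4), P⁻¹ = [[3, 2, 2], [1, 1, 0], [1, 1, 1]].
T⁴ = P·diag(625, 16, 256)·P⁻¹ = [[1363, 738, 738], [-1347, -722, -738], [240, 240, 256]].
The requested entry is 256.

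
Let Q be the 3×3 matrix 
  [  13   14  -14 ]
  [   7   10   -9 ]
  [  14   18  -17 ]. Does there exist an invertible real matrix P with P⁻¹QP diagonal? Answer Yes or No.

Characteristic polynomial: p(r) = r^3 - 6r^2 - r + 6 = (r - 6)(r - 1)(r + 1).
All 3 eigenvalues are distinct, so Q is diagonalizable.

Yes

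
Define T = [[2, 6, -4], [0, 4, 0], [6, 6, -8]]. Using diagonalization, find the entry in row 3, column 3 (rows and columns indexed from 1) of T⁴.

736

Characteristic polynomial: λ^3 + 2λ^2 - 16λ - 32 = (λ - 4)(λ + 2)(λ + 4), so the eigenvalues are -4, -2, 4.
λ=-2: eigenvector (1, 0, 1).
λ=4: eigenvector (1, 1, 1).
λ=-4: eigenvector (2, 0, 3).
P = [[1, 1, 2], [0, 1, 0], [1, 1, 3]], D = diag(-2, 4, -4), P⁻¹ = [[3, -1, -2], [0, 1, 0], [-1, 0, 1]].
T⁴ = P·diag(16, 256, 256)·P⁻¹ = [[-464, 240, 480], [0, 256, 0], [-720, 240, 736]].
The requested entry is 736.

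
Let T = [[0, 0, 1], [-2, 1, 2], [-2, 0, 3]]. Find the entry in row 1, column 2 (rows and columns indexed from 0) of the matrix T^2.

Characteristic polynomial: μ^3 - 4μ^2 + 5μ - 2 = (μ - 2)(μ - 1)^2, so the eigenvalues are 1, 1, 2.
μ=2: eigenvector (1, 2, 2).
μ=1: eigenvector (0, 1, 0).
μ=1: eigenvector (1, 1, 1).
P = [[1, 0, 1], [2, 1, 1], [2, 0, 1]], D = diag(2, 1, 1), P⁻¹ = [[-1, 0, 1], [0, 1, -1], [2, 0, -1]].
T² = P·diag(4, 1, 1)·P⁻¹ = [[-2, 0, 3], [-6, 1, 6], [-6, 0, 7]].
The requested entry is 6.

6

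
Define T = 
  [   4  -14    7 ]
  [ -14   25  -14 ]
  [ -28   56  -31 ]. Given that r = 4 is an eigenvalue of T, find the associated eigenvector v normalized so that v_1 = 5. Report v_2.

T − 4I = [[0, -14, 7], [-14, 21, -14], [-28, 56, -35]].
Solving (T − 4I)v = 0 gives the eigenspace spanned by (5, -10, -20).
With v_1 = 5, v = (5, -10, -20), so v_2 = -10.

-10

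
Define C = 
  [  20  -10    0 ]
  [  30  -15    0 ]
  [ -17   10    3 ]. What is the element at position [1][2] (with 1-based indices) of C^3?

-250

Characteristic polynomial: r^3 - 8r^2 + 15r = r(r - 5)(r - 3), so the eigenvalues are 0, 3, 5.
r=3: eigenvector (0, 0, 1).
r=5: eigenvector (-2, -3, 2).
r=0: eigenvector (-1, -2, 1).
P = [[0, -2, -1], [0, -3, -2], [1, 2, 1]], D = diag(3, 5, 0), P⁻¹ = [[1, 0, 1], [-2, 1, 0], [3, -2, 0]].
C³ = P·diag(27, 125, 0)·P⁻¹ = [[500, -250, 0], [750, -375, 0], [-473, 250, 27]].
The requested entry is -250.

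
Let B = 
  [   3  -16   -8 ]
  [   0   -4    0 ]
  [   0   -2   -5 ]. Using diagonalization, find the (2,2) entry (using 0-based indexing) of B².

25

Characteristic polynomial: s^3 + 6s^2 - 7s - 60 = (s - 3)(s + 4)(s + 5), so the eigenvalues are -5, -4, 3.
s=3: eigenvector (1, 0, 0).
s=-4: eigenvector (0, 1, -2).
s=-5: eigenvector (1, 0, 1).
P = [[1, 0, 1], [0, 1, 0], [0, -2, 1]], D = diag(3, -4, -5), P⁻¹ = [[1, -2, -1], [0, 1, 0], [0, 2, 1]].
B² = P·diag(9, 16, 25)·P⁻¹ = [[9, 32, 16], [0, 16, 0], [0, 18, 25]].
The requested entry is 25.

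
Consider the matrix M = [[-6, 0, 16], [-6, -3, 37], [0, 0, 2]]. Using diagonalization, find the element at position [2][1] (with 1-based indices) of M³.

Characteristic polynomial: μ^3 + 7μ^2 - 36 = (μ - 2)(μ + 3)(μ + 6), so the eigenvalues are -6, -3, 2.
μ=-6: eigenvector (1, 2, 0).
μ=-3: eigenvector (0, 1, 0).
μ=2: eigenvector (2, 5, 1).
P = [[1, 0, 2], [2, 1, 5], [0, 0, 1]], D = diag(-6, -3, 2), P⁻¹ = [[1, 0, -2], [-2, 1, -1], [0, 0, 1]].
M³ = P·diag(-216, -27, 8)·P⁻¹ = [[-216, 0, 448], [-378, -27, 931], [0, 0, 8]].
The requested entry is -378.

-378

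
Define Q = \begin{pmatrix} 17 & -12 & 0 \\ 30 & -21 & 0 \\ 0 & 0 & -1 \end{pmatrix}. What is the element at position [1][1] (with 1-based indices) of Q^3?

233

Characteristic polynomial: μ^3 + 5μ^2 + 7μ + 3 = (μ + 1)^2(μ + 3), so the eigenvalues are -3, -1, -1.
μ=-3: eigenvector (-3, -5, 0).
μ=-1: eigenvector (2, 3, 0).
μ=-1: eigenvector (0, 0, 1).
P = [[-3, 2, 0], [-5, 3, 0], [0, 0, 1]], D = diag(-3, -1, -1), P⁻¹ = [[3, -2, 0], [5, -3, 0], [0, 0, 1]].
Q³ = P·diag(-27, -1, -1)·P⁻¹ = [[233, -156, 0], [390, -261, 0], [0, 0, -1]].
The requested entry is 233.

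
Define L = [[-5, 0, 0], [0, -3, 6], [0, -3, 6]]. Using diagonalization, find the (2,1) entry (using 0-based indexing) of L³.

-27

Characteristic polynomial: μ^3 + 2μ^2 - 15μ = μ(μ - 3)(μ + 5), so the eigenvalues are -5, 0, 3.
μ=-5: eigenvector (1, 0, 0).
μ=3: eigenvector (0, -1, -1).
μ=0: eigenvector (0, 2, 1).
P = [[1, 0, 0], [0, -1, 2], [0, -1, 1]], D = diag(-5, 3, 0), P⁻¹ = [[1, 0, 0], [0, 1, -2], [0, 1, -1]].
L³ = P·diag(-125, 27, 0)·P⁻¹ = [[-125, 0, 0], [0, -27, 54], [0, -27, 54]].
The requested entry is -27.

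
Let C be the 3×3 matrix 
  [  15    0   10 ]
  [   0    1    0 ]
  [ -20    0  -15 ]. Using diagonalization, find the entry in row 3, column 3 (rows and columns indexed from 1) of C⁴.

625

Characteristic polynomial: μ^3 - μ^2 - 25μ + 25 = (μ - 5)(μ - 1)(μ + 5), so the eigenvalues are -5, 1, 5.
μ=-5: eigenvector (-1, 0, 2).
μ=1: eigenvector (0, 1, 0).
μ=5: eigenvector (-1, 0, 1).
P = [[-1, 0, -1], [0, 1, 0], [2, 0, 1]], D = diag(-5, 1, 5), P⁻¹ = [[1, 0, 1], [0, 1, 0], [-2, 0, -1]].
C⁴ = P·diag(625, 1, 625)·P⁻¹ = [[625, 0, 0], [0, 1, 0], [0, 0, 625]].
The requested entry is 625.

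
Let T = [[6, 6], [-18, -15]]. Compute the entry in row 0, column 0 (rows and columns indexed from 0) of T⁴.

-3564

Characteristic polynomial: μ^2 + 9μ + 18 = (μ + 3)(μ + 6), so the eigenvalues are -6, -3.
μ=-6: eigenvector (1, -2).
μ=-3: eigenvector (2, -3).
P = [[1, 2], [-2, -3]], D = diag(-6, -3), P⁻¹ = [[-3, -2], [2, 1]].
T⁴ = P·diag(1296, 81)·P⁻¹ = [[-3564, -2430], [7290, 4941]].
The requested entry is -3564.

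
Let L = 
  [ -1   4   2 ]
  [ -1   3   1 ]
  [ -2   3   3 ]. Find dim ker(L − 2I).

1

L − 2I = [[-3, 4, 2], [-1, 1, 1], [-2, 3, 1]].
This matrix has rank 2, so its null space has dimension 3 − 2 = 1.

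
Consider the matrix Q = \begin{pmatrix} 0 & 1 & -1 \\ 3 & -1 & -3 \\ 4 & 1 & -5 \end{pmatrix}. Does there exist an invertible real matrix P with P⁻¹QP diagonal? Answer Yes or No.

No

Characteristic polynomial: p(s) = s^3 + 6s^2 + 9s + 4 = (s + 1)^2(s + 4).
s = -1 has algebraic multiplicity 2; rank(Q + 1I) = 2, so geometric multiplicity = 1.
Geometric multiplicity < algebraic multiplicity, so Q is not diagonalizable.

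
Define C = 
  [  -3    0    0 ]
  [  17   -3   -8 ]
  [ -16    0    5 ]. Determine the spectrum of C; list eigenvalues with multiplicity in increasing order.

Characteristic polynomial: p(s) = s^3 + s^2 - 21s - 45 = (s - 5)(s + 3)^2.
Roots (with multiplicity): -3, -3, 5.

-3, -3, 5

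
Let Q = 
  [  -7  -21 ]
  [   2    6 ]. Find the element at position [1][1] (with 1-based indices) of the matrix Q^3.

Characteristic polynomial: t^2 + t = t(t + 1), so the eigenvalues are -1, 0.
t=0: eigenvector (-3, 1).
t=-1: eigenvector (7, -2).
P = [[-3, 7], [1, -2]], D = diag(0, -1), P⁻¹ = [[2, 7], [1, 3]].
Q³ = P·diag(0, -1)·P⁻¹ = [[-7, -21], [2, 6]].
The requested entry is -7.

-7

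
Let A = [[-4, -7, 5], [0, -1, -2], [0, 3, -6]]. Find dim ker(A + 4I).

A + 4I = [[0, -7, 5], [0, 3, -2], [0, 3, -2]].
This matrix has rank 2, so its null space has dimension 3 − 2 = 1.

1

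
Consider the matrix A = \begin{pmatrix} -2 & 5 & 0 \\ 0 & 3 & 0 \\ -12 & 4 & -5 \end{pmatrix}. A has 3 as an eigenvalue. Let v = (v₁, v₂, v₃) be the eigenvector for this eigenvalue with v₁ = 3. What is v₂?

A − 3I = [[-5, 5, 0], [0, 0, 0], [-12, 4, -8]].
Solving (A − 3I)v = 0 gives the eigenspace spanned by (3, 3, -3).
With v₁ = 3, v = (3, 3, -3), so v₂ = 3.

3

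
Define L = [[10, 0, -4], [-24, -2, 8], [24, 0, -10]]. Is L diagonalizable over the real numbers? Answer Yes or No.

Yes

Characteristic polynomial: p(μ) = μ^3 + 2μ^2 - 4μ - 8 = (μ - 2)(μ + 2)^2.
μ = -2 has algebraic multiplicity 2; rank(L + 2I) = 1, so geometric multiplicity = 2.
Every eigenvalue has geometric = algebraic multiplicity, so L is diagonalizable.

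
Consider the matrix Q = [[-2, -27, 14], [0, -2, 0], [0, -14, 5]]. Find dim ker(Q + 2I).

Q + 2I = [[0, -27, 14], [0, 0, 0], [0, -14, 7]].
This matrix has rank 2, so its null space has dimension 3 − 2 = 1.

1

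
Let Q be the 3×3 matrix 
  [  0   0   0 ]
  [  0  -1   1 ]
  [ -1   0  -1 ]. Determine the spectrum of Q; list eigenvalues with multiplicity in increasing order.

-1, -1, 0

Characteristic polynomial: p(r) = r^3 + 2r^2 + r = r(r + 1)^2.
Roots (with multiplicity): -1, -1, 0.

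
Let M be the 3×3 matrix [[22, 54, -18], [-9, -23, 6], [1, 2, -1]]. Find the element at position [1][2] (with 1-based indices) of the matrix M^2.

-90

Characteristic polynomial: s^3 + 2s^2 - 13s + 10 = (s - 2)(s - 1)(s + 5), so the eigenvalues are -5, 1, 2.
s=-5: eigenvector (-2, 1, 0).
s=2: eigenvector (9, -3, 1).
s=1: eigenvector (6, -2, 1).
P = [[-2, 9, 6], [1, -3, -2], [0, 1, 1]], D = diag(-5, 2, 1), P⁻¹ = [[1, 3, 0], [1, 2, -2], [-1, -2, 3]].
M² = P·diag(25, 4, 1)·P⁻¹ = [[-20, -90, -54], [15, 55, 18], [3, 6, -5]].
The requested entry is -90.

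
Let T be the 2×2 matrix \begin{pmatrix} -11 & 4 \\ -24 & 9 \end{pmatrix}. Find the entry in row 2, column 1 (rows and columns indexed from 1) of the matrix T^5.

Characteristic polynomial: s^2 + 2s - 3 = (s - 1)(s + 3), so the eigenvalues are -3, 1.
s=-3: eigenvector (1, 2).
s=1: eigenvector (1, 3).
P = [[1, 1], [2, 3]], D = diag(-3, 1), P⁻¹ = [[3, -1], [-2, 1]].
T⁵ = P·diag(-243, 1)·P⁻¹ = [[-731, 244], [-1464, 489]].
The requested entry is -1464.

-1464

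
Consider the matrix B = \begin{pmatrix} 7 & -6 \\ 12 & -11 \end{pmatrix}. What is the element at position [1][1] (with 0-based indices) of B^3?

-251

Characteristic polynomial: r^2 + 4r - 5 = (r - 1)(r + 5), so the eigenvalues are -5, 1.
r=-5: eigenvector (1, 2).
r=1: eigenvector (1, 1).
P = [[1, 1], [2, 1]], D = diag(-5, 1), P⁻¹ = [[-1, 1], [2, -1]].
B³ = P·diag(-125, 1)·P⁻¹ = [[127, -126], [252, -251]].
The requested entry is -251.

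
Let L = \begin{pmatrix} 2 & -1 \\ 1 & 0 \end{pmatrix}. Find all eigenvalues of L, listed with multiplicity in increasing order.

1, 1

Characteristic polynomial: p(s) = s^2 - 2s + 1 = (s - 1)^2.
Roots (with multiplicity): 1, 1.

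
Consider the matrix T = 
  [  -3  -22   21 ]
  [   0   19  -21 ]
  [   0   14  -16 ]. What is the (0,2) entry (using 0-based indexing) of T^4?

Characteristic polynomial: μ^3 - 19μ - 30 = (μ - 5)(μ + 2)(μ + 3), so the eigenvalues are -3, -2, 5.
μ=5: eigenvector (3, -3, -2).
μ=-2: eigenvector (-1, 1, 1).
μ=-3: eigenvector (1, 0, 0).
P = [[3, -1, 1], [-3, 1, 0], [-2, 1, 0]], D = diag(5, -2, -3), P⁻¹ = [[0, -1, 1], [0, -2, 3], [1, 1, 0]].
T⁴ = P·diag(625, 16, 81)·P⁻¹ = [[81, -1762, 1827], [0, 1843, -1827], [0, 1218, -1202]].
The requested entry is 1827.

1827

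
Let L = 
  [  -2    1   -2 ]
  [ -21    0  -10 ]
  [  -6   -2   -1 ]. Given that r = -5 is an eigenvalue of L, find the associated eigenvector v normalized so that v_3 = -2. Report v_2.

-4

L + 5I = [[3, 1, -2], [-21, 5, -10], [-6, -2, 4]].
Solving (L + 5I)v = 0 gives the eigenspace spanned by (0, -4, -2).
With v_3 = -2, v = (0, -4, -2), so v_2 = -4.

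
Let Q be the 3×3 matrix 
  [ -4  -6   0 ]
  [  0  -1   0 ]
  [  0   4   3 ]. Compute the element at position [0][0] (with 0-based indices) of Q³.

Characteristic polynomial: t^3 + 2t^2 - 11t - 12 = (t - 3)(t + 1)(t + 4), so the eigenvalues are -4, -1, 3.
t=3: eigenvector (0, 0, 1).
t=-1: eigenvector (-2, 1, -1).
t=-4: eigenvector (1, 0, 0).
P = [[0, -2, 1], [0, 1, 0], [1, -1, 0]], D = diag(3, -1, -4), P⁻¹ = [[0, 1, 1], [0, 1, 0], [1, 2, 0]].
Q³ = P·diag(27, -1, -64)·P⁻¹ = [[-64, -126, 0], [0, -1, 0], [0, 28, 27]].
The requested entry is -64.

-64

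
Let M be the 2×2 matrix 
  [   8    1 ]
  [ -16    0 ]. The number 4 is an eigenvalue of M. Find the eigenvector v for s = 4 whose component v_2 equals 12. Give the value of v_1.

-3

M − 4I = [[4, 1], [-16, -4]].
Solving (M − 4I)v = 0 gives the eigenspace spanned by (-3, 12).
With v_2 = 12, v = (-3, 12), so v_1 = -3.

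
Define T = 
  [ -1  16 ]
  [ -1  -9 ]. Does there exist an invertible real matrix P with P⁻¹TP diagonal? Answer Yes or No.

No

Characteristic polynomial: p(s) = s^2 + 10s + 25 = (s + 5)^2.
s = -5 has algebraic multiplicity 2; rank(T + 5I) = 1, so geometric multiplicity = 1.
Geometric multiplicity < algebraic multiplicity, so T is not diagonalizable.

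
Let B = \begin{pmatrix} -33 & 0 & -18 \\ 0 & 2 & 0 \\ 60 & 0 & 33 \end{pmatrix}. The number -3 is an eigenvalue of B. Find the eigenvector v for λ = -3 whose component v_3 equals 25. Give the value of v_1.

-15

B + 3I = [[-30, 0, -18], [0, 5, 0], [60, 0, 36]].
Solving (B + 3I)v = 0 gives the eigenspace spanned by (-15, 0, 25).
With v_3 = 25, v = (-15, 0, 25), so v_1 = -15.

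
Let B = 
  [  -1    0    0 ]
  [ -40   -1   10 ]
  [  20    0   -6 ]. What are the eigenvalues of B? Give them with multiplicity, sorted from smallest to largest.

Characteristic polynomial: p(μ) = μ^3 + 8μ^2 + 13μ + 6 = (μ + 1)^2(μ + 6).
Roots (with multiplicity): -6, -1, -1.

-6, -1, -1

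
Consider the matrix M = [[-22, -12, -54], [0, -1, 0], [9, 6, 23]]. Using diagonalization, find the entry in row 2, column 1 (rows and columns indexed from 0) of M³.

126

Characteristic polynomial: s^3 - 21s - 20 = (s - 5)(s + 1)(s + 4), so the eigenvalues are -4, -1, 5.
s=-4: eigenvector (3, 0, -1).
s=5: eigenvector (-2, 0, 1).
s=-1: eigenvector (2, 1, -1).
P = [[3, -2, 2], [0, 0, 1], [-1, 1, -1]], D = diag(-4, 5, -1), P⁻¹ = [[1, 0, 2], [1, 1, 3], [0, 1, 0]].
M³ = P·diag(-64, 125, -1)·P⁻¹ = [[-442, -252, -1134], [0, -1, 0], [189, 126, 503]].
The requested entry is 126.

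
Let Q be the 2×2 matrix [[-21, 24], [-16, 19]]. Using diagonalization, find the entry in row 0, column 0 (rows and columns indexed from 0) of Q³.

Characteristic polynomial: r^2 + 2r - 15 = (r - 3)(r + 5), so the eigenvalues are -5, 3.
r=-5: eigenvector (3, 2).
r=3: eigenvector (1, 1).
P = [[3, 1], [2, 1]], D = diag(-5, 3), P⁻¹ = [[1, -1], [-2, 3]].
Q³ = P·diag(-125, 27)·P⁻¹ = [[-429, 456], [-304, 331]].
The requested entry is -429.

-429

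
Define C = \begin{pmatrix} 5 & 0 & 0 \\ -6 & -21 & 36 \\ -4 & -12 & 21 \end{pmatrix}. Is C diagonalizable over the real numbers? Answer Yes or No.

Yes

Characteristic polynomial: p(s) = s^3 - 5s^2 - 9s + 45 = (s - 5)(s - 3)(s + 3).
All 3 eigenvalues are distinct, so C is diagonalizable.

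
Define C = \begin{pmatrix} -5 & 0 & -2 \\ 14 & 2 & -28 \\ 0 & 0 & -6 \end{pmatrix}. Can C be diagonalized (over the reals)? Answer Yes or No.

Characteristic polynomial: p(μ) = μ^3 + 9μ^2 + 8μ - 60 = (μ - 2)(μ + 5)(μ + 6).
All 3 eigenvalues are distinct, so C is diagonalizable.

Yes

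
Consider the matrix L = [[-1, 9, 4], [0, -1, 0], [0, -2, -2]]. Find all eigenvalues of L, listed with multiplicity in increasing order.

Characteristic polynomial: p(t) = t^3 + 4t^2 + 5t + 2 = (t + 1)^2(t + 2).
Roots (with multiplicity): -2, -1, -1.

-2, -1, -1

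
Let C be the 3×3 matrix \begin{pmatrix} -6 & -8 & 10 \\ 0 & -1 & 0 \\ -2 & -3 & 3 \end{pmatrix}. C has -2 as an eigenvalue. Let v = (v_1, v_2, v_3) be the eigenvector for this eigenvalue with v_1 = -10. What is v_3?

-4

C + 2I = [[-4, -8, 10], [0, 1, 0], [-2, -3, 5]].
Solving (C + 2I)v = 0 gives the eigenspace spanned by (-10, 0, -4).
With v_1 = -10, v = (-10, 0, -4), so v_3 = -4.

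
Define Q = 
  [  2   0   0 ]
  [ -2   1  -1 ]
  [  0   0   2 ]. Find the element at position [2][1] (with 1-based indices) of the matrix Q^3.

-14

Characteristic polynomial: s^3 - 5s^2 + 8s - 4 = (s - 2)^2(s - 1), so the eigenvalues are 1, 2, 2.
s=1: eigenvector (0, 1, 0).
s=2: eigenvector (1, -2, 0).
s=2: eigenvector (0, -1, 1).
P = [[0, 1, 0], [1, -2, -1], [0, 0, 1]], D = diag(1, 2, 2), P⁻¹ = [[2, 1, 1], [1, 0, 0], [0, 0, 1]].
Q³ = P·diag(1, 8, 8)·P⁻¹ = [[8, 0, 0], [-14, 1, -7], [0, 0, 8]].
The requested entry is -14.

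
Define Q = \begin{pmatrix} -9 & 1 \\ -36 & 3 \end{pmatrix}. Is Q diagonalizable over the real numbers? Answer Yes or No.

Characteristic polynomial: p(s) = s^2 + 6s + 9 = (s + 3)^2.
s = -3 has algebraic multiplicity 2; rank(Q + 3I) = 1, so geometric multiplicity = 1.
Geometric multiplicity < algebraic multiplicity, so Q is not diagonalizable.

No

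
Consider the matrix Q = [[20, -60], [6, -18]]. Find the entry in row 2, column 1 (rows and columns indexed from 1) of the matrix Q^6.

192

Characteristic polynomial: r^2 - 2r = r(r - 2), so the eigenvalues are 0, 2.
r=2: eigenvector (10, 3).
r=0: eigenvector (3, 1).
P = [[10, 3], [3, 1]], D = diag(2, 0), P⁻¹ = [[1, -3], [-3, 10]].
Q⁶ = P·diag(64, 0)·P⁻¹ = [[640, -1920], [192, -576]].
The requested entry is 192.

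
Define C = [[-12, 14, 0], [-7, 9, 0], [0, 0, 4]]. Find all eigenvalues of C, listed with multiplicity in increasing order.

Characteristic polynomial: p(s) = s^3 - s^2 - 22s + 40 = (s - 4)(s - 2)(s + 5).
Roots (with multiplicity): -5, 2, 4.

-5, 2, 4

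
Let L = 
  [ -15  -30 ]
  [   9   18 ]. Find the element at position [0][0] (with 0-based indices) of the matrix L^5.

-1215

Characteristic polynomial: r^2 - 3r = r(r - 3), so the eigenvalues are 0, 3.
r=0: eigenvector (-2, 1).
r=3: eigenvector (-5, 3).
P = [[-2, -5], [1, 3]], D = diag(0, 3), P⁻¹ = [[-3, -5], [1, 2]].
L⁵ = P·diag(0, 243)·P⁻¹ = [[-1215, -2430], [729, 1458]].
The requested entry is -1215.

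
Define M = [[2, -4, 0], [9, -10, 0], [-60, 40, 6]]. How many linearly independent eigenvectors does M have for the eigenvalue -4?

M + 4I = [[6, -4, 0], [9, -6, 0], [-60, 40, 10]].
This matrix has rank 2, so its null space has dimension 3 − 2 = 1.

1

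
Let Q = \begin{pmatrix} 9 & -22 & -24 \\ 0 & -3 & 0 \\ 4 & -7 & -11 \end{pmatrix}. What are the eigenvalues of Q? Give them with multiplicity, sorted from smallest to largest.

-3, -3, 1

Characteristic polynomial: p(r) = r^3 + 5r^2 + 3r - 9 = (r - 1)(r + 3)^2.
Roots (with multiplicity): -3, -3, 1.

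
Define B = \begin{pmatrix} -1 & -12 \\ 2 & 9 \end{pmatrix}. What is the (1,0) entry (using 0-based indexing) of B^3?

Characteristic polynomial: t^2 - 8t + 15 = (t - 5)(t - 3), so the eigenvalues are 3, 5.
t=3: eigenvector (3, -1).
t=5: eigenvector (-2, 1).
P = [[3, -2], [-1, 1]], D = diag(3, 5), P⁻¹ = [[1, 2], [1, 3]].
B³ = P·diag(27, 125)·P⁻¹ = [[-169, -588], [98, 321]].
The requested entry is 98.

98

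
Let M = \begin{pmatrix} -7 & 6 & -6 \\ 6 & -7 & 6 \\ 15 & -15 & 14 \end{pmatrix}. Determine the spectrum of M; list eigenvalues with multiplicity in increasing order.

-1, -1, 2

Characteristic polynomial: p(t) = t^3 - 3t - 2 = (t - 2)(t + 1)^2.
Roots (with multiplicity): -1, -1, 2.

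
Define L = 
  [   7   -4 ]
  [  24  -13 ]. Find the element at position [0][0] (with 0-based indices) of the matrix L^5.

6247

Characteristic polynomial: s^2 + 6s + 5 = (s + 1)(s + 5), so the eigenvalues are -5, -1.
s=-1: eigenvector (-1, -2).
s=-5: eigenvector (1, 3).
P = [[-1, 1], [-2, 3]], D = diag(-1, -5), P⁻¹ = [[-3, 1], [-2, 1]].
L⁵ = P·diag(-1, -3125)·P⁻¹ = [[6247, -3124], [18744, -9373]].
The requested entry is 6247.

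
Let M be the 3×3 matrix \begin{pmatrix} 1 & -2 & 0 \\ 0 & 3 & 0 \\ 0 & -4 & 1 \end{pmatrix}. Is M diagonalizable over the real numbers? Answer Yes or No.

Yes

Characteristic polynomial: p(r) = r^3 - 5r^2 + 7r - 3 = (r - 3)(r - 1)^2.
r = 1 has algebraic multiplicity 2; rank(M − 1I) = 1, so geometric multiplicity = 2.
Every eigenvalue has geometric = algebraic multiplicity, so M is diagonalizable.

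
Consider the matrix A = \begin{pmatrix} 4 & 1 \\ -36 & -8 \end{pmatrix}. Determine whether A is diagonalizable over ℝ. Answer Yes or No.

Characteristic polynomial: p(μ) = μ^2 + 4μ + 4 = (μ + 2)^2.
μ = -2 has algebraic multiplicity 2; rank(A + 2I) = 1, so geometric multiplicity = 1.
Geometric multiplicity < algebraic multiplicity, so A is not diagonalizable.

No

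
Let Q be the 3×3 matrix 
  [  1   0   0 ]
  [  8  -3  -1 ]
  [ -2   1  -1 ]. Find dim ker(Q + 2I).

1

Q + 2I = [[3, 0, 0], [8, -1, -1], [-2, 1, 1]].
This matrix has rank 2, so its null space has dimension 3 − 2 = 1.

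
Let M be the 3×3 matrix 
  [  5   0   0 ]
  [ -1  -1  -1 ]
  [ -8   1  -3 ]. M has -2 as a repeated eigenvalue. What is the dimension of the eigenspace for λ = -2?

1

M + 2I = [[7, 0, 0], [-1, 1, -1], [-8, 1, -1]].
This matrix has rank 2, so its null space has dimension 3 − 2 = 1.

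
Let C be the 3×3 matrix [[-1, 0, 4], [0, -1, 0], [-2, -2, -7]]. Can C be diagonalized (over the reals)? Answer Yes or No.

Characteristic polynomial: p(λ) = λ^3 + 9λ^2 + 23λ + 15 = (λ + 1)(λ + 3)(λ + 5).
All 3 eigenvalues are distinct, so C is diagonalizable.

Yes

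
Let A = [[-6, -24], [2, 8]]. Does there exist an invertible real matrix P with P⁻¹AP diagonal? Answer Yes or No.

Characteristic polynomial: p(λ) = λ^2 - 2λ = λ(λ - 2).
All 2 eigenvalues are distinct, so A is diagonalizable.

Yes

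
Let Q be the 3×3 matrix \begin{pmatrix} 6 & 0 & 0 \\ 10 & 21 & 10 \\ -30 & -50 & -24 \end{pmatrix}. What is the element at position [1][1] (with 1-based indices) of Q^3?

216

Characteristic polynomial: r^3 - 3r^2 - 22r + 24 = (r - 6)(r - 1)(r + 4), so the eigenvalues are -4, 1, 6.
r=6: eigenvector (1, 0, -1).
r=-4: eigenvector (0, -2, 5).
r=1: eigenvector (0, 1, -2).
P = [[1, 0, 0], [0, -2, 1], [-1, 5, -2]], D = diag(6, -4, 1), P⁻¹ = [[1, 0, 0], [1, 2, 1], [2, 5, 2]].
Q³ = P·diag(216, -64, 1)·P⁻¹ = [[216, 0, 0], [130, 261, 130], [-540, -650, -324]].
The requested entry is 216.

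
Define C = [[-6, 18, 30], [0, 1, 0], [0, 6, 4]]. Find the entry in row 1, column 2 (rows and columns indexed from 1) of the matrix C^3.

Characteristic polynomial: μ^3 + μ^2 - 26μ + 24 = (μ - 4)(μ - 1)(μ + 6), so the eigenvalues are -6, 1, 4.
μ=-6: eigenvector (1, 0, 0).
μ=1: eigenvector (-6, 1, -2).
μ=4: eigenvector (3, 0, 1).
P = [[1, -6, 3], [0, 1, 0], [0, -2, 1]], D = diag(-6, 1, 4), P⁻¹ = [[1, 0, -3], [0, 1, 0], [0, 2, 1]].
C³ = P·diag(-216, 1, 64)·P⁻¹ = [[-216, 378, 840], [0, 1, 0], [0, 126, 64]].
The requested entry is 378.

378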